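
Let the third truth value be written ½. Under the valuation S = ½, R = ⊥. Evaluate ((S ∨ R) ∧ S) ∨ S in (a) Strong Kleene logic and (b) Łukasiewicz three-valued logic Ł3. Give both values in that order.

In Strong Kleene logic: S ∨ R = ½ ∨ ⊥ = ½
(S ∨ R) ∧ S = ½ ∧ ½ = ½
((S ∨ R) ∧ S) ∨ S = ½ ∨ ½ = ½
In Łukasiewicz three-valued logic Ł3: S ∨ R = ½ ∨ ⊥ = ½
(S ∨ R) ∧ S = ½ ∧ ½ = ½
((S ∨ R) ∧ S) ∨ S = ½ ∨ ½ = ½

½; ½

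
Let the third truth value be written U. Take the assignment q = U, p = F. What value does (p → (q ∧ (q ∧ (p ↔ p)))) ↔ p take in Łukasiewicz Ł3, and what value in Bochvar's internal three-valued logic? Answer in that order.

F; U

In Łukasiewicz Ł3: p ↔ p = F ↔ F = T
q ∧ (p ↔ p) = U ∧ T = U
q ∧ (q ∧ (p ↔ p)) = U ∧ U = U
p → (q ∧ (q ∧ (p ↔ p))) = F → U = T  [min(1, 1−0+½)]
(p → (q ∧ (q ∧ (p ↔ p)))) ↔ p = T ↔ F = F
In Bochvar's internal three-valued logic: p ↔ p = F ↔ F = T
q ∧ (p ↔ p) = U ∧ T = U
q ∧ (q ∧ (p ↔ p)) = U ∧ U = U
p → (q ∧ (q ∧ (p ↔ p))) = F → U = U  [any arg is the third value ⇒ result is the third value]
(p → (q ∧ (q ∧ (p ↔ p)))) ↔ p = U ↔ F = U
They differ because Łukasiewicz Ł3 and Bochvar's internal three-valued logic treat U differently under the binary connectives.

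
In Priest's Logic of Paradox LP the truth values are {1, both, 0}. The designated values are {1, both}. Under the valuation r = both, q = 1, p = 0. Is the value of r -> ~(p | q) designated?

Yes

p | q = 0 | 1 = 1
~(p | q) = ~1 = 0
r -> ~(p | q) = both -> 0 = both  [~both | 0]
both ∈ {1, both}.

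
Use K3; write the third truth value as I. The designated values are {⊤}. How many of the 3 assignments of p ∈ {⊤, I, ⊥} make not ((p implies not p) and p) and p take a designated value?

1

p=⊤: ⊤ ✓
p=I: I ·
p=⊥: ⊥ ·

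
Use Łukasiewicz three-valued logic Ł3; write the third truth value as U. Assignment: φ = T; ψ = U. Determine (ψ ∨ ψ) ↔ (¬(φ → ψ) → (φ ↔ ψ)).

ψ ∨ ψ = U ∨ U = U
φ → ψ = T → U = U  [min(1, 1−1+½)]
¬(φ → ψ) = ¬U = U
φ ↔ ψ = T ↔ U = U
¬(φ → ψ) → (φ ↔ ψ) = U → U = T
(ψ ∨ ψ) ↔ (¬(φ → ψ) → (φ ↔ ψ)) = U ↔ T = U

U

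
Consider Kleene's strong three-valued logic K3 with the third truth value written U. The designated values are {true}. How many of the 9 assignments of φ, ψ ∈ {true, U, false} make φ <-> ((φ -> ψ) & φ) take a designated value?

Designated under: (φ=true, ψ=true); (φ=false, ψ=true); (φ=false, ψ=U); (φ=false, ψ=false).

4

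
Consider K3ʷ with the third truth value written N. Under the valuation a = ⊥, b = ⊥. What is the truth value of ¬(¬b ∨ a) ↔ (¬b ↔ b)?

⊤

¬b = ¬⊥ = ⊤
¬b ∨ a = ⊤ ∨ ⊥ = ⊤
¬(¬b ∨ a) = ¬⊤ = ⊥
¬b = ¬⊥ = ⊤
¬b ↔ b = ⊤ ↔ ⊥ = ⊥
¬(¬b ∨ a) ↔ (¬b ↔ b) = ⊥ ↔ ⊥ = ⊤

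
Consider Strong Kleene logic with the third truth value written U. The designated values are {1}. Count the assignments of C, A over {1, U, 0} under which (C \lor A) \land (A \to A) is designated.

Designated under: (C=1, A=1); (C=1, A=0); (C=U, A=1); (C=0, A=1).

4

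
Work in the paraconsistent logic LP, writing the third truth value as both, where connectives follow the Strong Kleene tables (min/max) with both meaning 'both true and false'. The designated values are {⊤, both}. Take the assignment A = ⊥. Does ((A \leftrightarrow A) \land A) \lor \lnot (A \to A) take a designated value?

No

A \leftrightarrow A = ⊥ \leftrightarrow ⊥ = ⊤
(A \leftrightarrow A) \land A = ⊤ \land ⊥ = ⊥
A \to A = ⊥ \to ⊥ = ⊤
\lnot (A \to A) = \lnot ⊤ = ⊥
((A \leftrightarrow A) \land A) \lor \lnot (A \to A) = ⊥ \lor ⊥ = ⊥
⊥ ∉ {⊤, both}.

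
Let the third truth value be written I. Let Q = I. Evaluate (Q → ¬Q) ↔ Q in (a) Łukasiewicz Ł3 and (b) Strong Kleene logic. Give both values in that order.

I; I

In Łukasiewicz Ł3: ¬Q = ¬I = I
Q → ¬Q = I → I = true  [min(1, 1−½+½)]
(Q → ¬Q) ↔ Q = true ↔ I = I
In Strong Kleene logic: ¬Q = ¬I = I
Q → ¬Q = I → I = I
(Q → ¬Q) ↔ Q = I ↔ I = I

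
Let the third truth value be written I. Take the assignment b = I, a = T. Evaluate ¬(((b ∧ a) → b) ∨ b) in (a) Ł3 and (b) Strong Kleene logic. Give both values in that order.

F; I

In Ł3: b ∧ a = I ∧ T = I
(b ∧ a) → b = I → I = T
((b ∧ a) → b) ∨ b = T ∨ I = T
¬(((b ∧ a) → b) ∨ b) = ¬T = F
In Strong Kleene logic: b ∧ a = I ∧ T = I
(b ∧ a) → b = I → I = I  [¬I ∨ I]
((b ∧ a) → b) ∨ b = I ∨ I = I
¬(((b ∧ a) → b) ∨ b) = ¬I = I
They differ because Ł3 and Strong Kleene logic treat I differently under implication.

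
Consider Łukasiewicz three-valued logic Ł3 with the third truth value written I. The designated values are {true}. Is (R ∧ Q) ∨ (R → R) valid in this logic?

Every assignment of R, Q over {true, I, false} gives a value in {true}.
In particular, with R=I, Q=I: (R ∧ Q) ∨ (R → R) = true.

Yes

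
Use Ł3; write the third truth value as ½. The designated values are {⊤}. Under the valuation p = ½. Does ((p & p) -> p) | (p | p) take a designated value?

p & p = ½ & ½ = ½
(p & p) -> p = ½ -> ½ = ⊤  [min(1, 1−½+½)]
p | p = ½ | ½ = ½
((p & p) -> p) | (p | p) = ⊤ | ½ = ⊤
⊤ ∈ {⊤}.

Yes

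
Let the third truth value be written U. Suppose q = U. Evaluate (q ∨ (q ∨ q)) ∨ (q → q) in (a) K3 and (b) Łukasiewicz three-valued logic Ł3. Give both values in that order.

In K3: q ∨ q = U ∨ U = U
q ∨ (q ∨ q) = U ∨ U = U
q → q = U → U = U  [¬U ∨ U]
(q ∨ (q ∨ q)) ∨ (q → q) = U ∨ U = U
In Łukasiewicz three-valued logic Ł3: q ∨ q = U ∨ U = U
q ∨ (q ∨ q) = U ∨ U = U
q → q = U → U = 1
(q ∨ (q ∨ q)) ∨ (q → q) = U ∨ 1 = 1
They differ because K3 and Łukasiewicz three-valued logic Ł3 treat U differently under implication.

U; 1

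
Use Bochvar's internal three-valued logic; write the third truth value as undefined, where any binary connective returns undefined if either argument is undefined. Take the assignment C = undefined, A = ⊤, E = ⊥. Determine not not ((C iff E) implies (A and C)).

C iff E = undefined iff ⊥ = undefined
A and C = ⊤ and undefined = undefined
(C iff E) implies (A and C) = undefined implies undefined = undefined  [any arg is the third value ⇒ result is the third value]
not ((C iff E) implies (A and C)) = not undefined = undefined
not not ((C iff E) implies (A and C)) = not undefined = undefined

undefined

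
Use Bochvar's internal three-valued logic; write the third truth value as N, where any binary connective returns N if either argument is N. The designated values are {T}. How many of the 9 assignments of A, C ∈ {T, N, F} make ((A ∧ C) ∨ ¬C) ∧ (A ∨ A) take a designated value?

2

Designated under: (A=T, C=T); (A=T, C=F).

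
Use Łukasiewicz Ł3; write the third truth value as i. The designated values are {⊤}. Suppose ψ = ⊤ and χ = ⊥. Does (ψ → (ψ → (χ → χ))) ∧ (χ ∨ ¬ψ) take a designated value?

No

χ → χ = ⊥ → ⊥ = ⊤
ψ → (χ → χ) = ⊤ → ⊤ = ⊤
ψ → (ψ → (χ → χ)) = ⊤ → ⊤ = ⊤
¬ψ = ¬⊤ = ⊥
χ ∨ ¬ψ = ⊥ ∨ ⊥ = ⊥
(ψ → (ψ → (χ → χ))) ∧ (χ ∨ ¬ψ) = ⊤ ∧ ⊥ = ⊥
⊥ ∉ {⊤}.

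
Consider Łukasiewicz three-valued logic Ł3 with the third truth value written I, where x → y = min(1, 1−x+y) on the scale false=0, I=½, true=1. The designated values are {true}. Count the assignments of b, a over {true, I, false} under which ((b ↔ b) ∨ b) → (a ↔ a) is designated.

Of the 9 assignments, 9 give a value in {true}.

9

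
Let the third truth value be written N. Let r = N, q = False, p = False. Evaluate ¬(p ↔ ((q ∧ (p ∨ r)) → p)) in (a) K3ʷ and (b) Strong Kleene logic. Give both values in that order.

In K3ʷ: p ∨ r = False ∨ N = N
q ∧ (p ∨ r) = False ∧ N = N
(q ∧ (p ∨ r)) → p = N → False = N  [any arg is the third value ⇒ result is the third value]
p ↔ ((q ∧ (p ∨ r)) → p) = False ↔ N = N
¬(p ↔ ((q ∧ (p ∨ r)) → p)) = ¬N = N
In Strong Kleene logic: p ∨ r = False ∨ N = N
q ∧ (p ∨ r) = False ∧ N = False
(q ∧ (p ∨ r)) → p = False → False = True
p ↔ ((q ∧ (p ∨ r)) → p) = False ↔ True = False
¬(p ↔ ((q ∧ (p ∨ r)) → p)) = ¬False = True
They differ because K3ʷ and Strong Kleene logic treat N differently under the binary connectives.

N; True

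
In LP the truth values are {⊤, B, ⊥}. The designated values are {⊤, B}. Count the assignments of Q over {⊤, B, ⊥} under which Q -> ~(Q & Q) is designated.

2

Q=⊤: ⊥ ·
Q=B: B ✓
Q=⊥: ⊤ ✓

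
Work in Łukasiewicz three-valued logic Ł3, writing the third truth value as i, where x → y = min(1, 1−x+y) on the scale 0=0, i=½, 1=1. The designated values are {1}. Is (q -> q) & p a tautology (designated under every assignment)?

Countermodel: q=1, p=i gives i, which is not designated.

No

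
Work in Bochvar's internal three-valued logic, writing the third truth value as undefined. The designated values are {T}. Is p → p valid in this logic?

Countermodel: p=undefined gives undefined, which is not designated.

No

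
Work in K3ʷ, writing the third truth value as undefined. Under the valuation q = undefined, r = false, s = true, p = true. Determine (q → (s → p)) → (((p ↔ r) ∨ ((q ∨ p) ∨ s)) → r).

undefined

s → p = true → true = true
q → (s → p) = undefined → true = undefined  [any arg is the third value ⇒ result is the third value]
p ↔ r = true ↔ false = false
q ∨ p = undefined ∨ true = undefined
(q ∨ p) ∨ s = undefined ∨ true = undefined
(p ↔ r) ∨ ((q ∨ p) ∨ s) = false ∨ undefined = undefined
((p ↔ r) ∨ ((q ∨ p) ∨ s)) → r = undefined → false = undefined
(q → (s → p)) → (((p ↔ r) ∨ ((q ∨ p) ∨ s)) → r) = undefined → undefined = undefined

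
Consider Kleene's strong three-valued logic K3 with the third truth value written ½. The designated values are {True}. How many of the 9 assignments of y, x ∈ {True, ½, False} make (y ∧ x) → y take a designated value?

Of the 9 assignments, 7 give a value in {True}.

7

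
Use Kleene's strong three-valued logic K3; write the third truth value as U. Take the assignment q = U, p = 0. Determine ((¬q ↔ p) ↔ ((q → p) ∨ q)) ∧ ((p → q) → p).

¬q = ¬U = U
¬q ↔ p = U ↔ 0 = U
q → p = U → 0 = U  [¬U ∨ 0]
(q → p) ∨ q = U ∨ U = U
(¬q ↔ p) ↔ ((q → p) ∨ q) = U ↔ U = U
p → q = 0 → U = 1
(p → q) → p = 1 → 0 = 0
((¬q ↔ p) ↔ ((q → p) ∨ q)) ∧ ((p → q) → p) = U ∧ 0 = 0

0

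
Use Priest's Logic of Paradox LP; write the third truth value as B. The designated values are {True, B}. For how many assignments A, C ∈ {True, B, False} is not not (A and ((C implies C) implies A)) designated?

6

Of the 9 assignments, 6 give a value in {True, B}.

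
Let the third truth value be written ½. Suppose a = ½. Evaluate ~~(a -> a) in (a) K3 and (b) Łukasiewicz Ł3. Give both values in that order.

In K3: a -> a = ½ -> ½ = ½  [~½ | ½]
~(a -> a) = ~½ = ½
~~(a -> a) = ~½ = ½
In Łukasiewicz Ł3: a -> a = ½ -> ½ = True
~(a -> a) = ~True = False
~~(a -> a) = ~False = True
They differ because K3 and Łukasiewicz Ł3 treat ½ differently under implication.

½; True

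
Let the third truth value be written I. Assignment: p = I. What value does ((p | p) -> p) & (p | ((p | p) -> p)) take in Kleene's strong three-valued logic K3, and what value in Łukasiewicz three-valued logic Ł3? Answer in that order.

In Kleene's strong three-valued logic K3: p | p = I | I = I
(p | p) -> p = I -> I = I  [~I | I]
p | p = I | I = I
(p | p) -> p = I -> I = I
p | ((p | p) -> p) = I | I = I
((p | p) -> p) & (p | ((p | p) -> p)) = I & I = I
In Łukasiewicz three-valued logic Ł3: p | p = I | I = I
(p | p) -> p = I -> I = True
p | p = I | I = I
(p | p) -> p = I -> I = True
p | ((p | p) -> p) = I | True = True
((p | p) -> p) & (p | ((p | p) -> p)) = True & True = True
They differ because Kleene's strong three-valued logic K3 and Łukasiewicz three-valued logic Ł3 treat I differently under implication.

I; True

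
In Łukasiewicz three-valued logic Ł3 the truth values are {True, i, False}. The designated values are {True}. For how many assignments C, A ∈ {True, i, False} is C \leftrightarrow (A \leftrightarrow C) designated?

4

Designated under: (C=True, A=True); (C=i, A=True); (C=i, A=False); (C=False, A=True).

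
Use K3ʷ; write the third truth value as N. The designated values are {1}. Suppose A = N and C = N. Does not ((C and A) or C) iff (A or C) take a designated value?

No

C and A = N and N = N
(C and A) or C = N or N = N
not ((C and A) or C) = not N = N
A or C = N or N = N
not ((C and A) or C) iff (A or C) = N iff N = N
N ∉ {1}.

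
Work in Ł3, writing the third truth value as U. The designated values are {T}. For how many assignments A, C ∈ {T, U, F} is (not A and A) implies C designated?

8

Of the 9 assignments, 8 give a value in {T}.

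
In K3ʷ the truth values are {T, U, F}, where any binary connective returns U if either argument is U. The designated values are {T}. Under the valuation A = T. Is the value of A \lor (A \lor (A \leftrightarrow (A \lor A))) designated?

Yes

A \lor A = T \lor T = T
A \leftrightarrow (A \lor A) = T \leftrightarrow T = T
A \lor (A \leftrightarrow (A \lor A)) = T \lor T = T
A \lor (A \lor (A \leftrightarrow (A \lor A))) = T \lor T = T
T ∈ {T}.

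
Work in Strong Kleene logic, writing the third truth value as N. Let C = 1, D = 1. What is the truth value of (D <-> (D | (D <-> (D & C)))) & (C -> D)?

1

D & C = 1 & 1 = 1
D <-> (D & C) = 1 <-> 1 = 1
D | (D <-> (D & C)) = 1 | 1 = 1
D <-> (D | (D <-> (D & C))) = 1 <-> 1 = 1
C -> D = 1 -> 1 = 1
(D <-> (D | (D <-> (D & C)))) & (C -> D) = 1 & 1 = 1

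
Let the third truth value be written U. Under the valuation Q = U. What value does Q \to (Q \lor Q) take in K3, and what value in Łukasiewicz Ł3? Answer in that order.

In K3: Q \lor Q = U \lor U = U
Q \to (Q \lor Q) = U \to U = U  [\lnot U \lor U]
In Łukasiewicz Ł3: Q \lor Q = U \lor U = U
Q \to (Q \lor Q) = U \to U = ⊤
They differ because K3 and Łukasiewicz Ł3 treat U differently under implication.

U; ⊤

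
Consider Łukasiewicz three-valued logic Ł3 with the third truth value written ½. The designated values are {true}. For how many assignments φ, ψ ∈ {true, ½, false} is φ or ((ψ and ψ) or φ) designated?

5

Of the 9 assignments, 5 give a value in {true}.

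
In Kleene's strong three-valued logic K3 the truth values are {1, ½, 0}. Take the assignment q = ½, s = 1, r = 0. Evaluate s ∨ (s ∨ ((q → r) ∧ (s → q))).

1

q → r = ½ → 0 = ½  [¬½ ∨ 0]
s → q = 1 → ½ = ½
(q → r) ∧ (s → q) = ½ ∧ ½ = ½
s ∨ ((q → r) ∧ (s → q)) = 1 ∨ ½ = 1
s ∨ (s ∨ ((q → r) ∧ (s → q))) = 1 ∨ 1 = 1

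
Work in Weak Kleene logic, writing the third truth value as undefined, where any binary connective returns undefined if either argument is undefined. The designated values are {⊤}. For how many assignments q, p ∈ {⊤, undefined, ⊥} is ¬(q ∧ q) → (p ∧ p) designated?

Designated under: (q=⊤, p=⊤); (q=⊤, p=⊥); (q=⊥, p=⊤).

3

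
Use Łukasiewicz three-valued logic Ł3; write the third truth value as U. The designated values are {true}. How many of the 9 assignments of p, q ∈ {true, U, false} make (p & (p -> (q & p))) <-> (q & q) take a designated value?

5

Of the 9 assignments, 5 give a value in {true}.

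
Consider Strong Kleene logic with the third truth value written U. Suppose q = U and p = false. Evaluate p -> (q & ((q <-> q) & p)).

q <-> q = U <-> U = U
(q <-> q) & p = U & false = false
q & ((q <-> q) & p) = U & false = false
p -> (q & ((q <-> q) & p)) = false -> false = true

true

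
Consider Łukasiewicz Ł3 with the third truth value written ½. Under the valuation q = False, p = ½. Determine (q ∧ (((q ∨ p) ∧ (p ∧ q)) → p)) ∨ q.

False

q ∨ p = False ∨ ½ = ½
p ∧ q = ½ ∧ False = False
(q ∨ p) ∧ (p ∧ q) = ½ ∧ False = False
((q ∨ p) ∧ (p ∧ q)) → p = False → ½ = True  [min(1, 1−0+½)]
q ∧ (((q ∨ p) ∧ (p ∧ q)) → p) = False ∧ True = False
(q ∧ (((q ∨ p) ∧ (p ∧ q)) → p)) ∨ q = False ∨ False = False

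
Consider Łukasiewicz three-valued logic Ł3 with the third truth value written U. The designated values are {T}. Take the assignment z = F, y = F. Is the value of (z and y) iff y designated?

Yes

z and y = F and F = F
(z and y) iff y = F iff F = T
T ∈ {T}.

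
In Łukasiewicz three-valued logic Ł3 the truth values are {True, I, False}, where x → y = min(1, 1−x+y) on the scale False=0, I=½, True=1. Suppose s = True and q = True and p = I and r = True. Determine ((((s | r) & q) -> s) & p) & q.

s | r = True | True = True
(s | r) & q = True & True = True
((s | r) & q) -> s = True -> True = True
(((s | r) & q) -> s) & p = True & I = I
((((s | r) & q) -> s) & p) & q = I & True = I

I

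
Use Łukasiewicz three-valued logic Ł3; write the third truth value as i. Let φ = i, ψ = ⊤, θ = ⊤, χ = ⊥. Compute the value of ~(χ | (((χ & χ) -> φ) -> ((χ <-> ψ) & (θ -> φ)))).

χ & χ = ⊥ & ⊥ = ⊥
(χ & χ) -> φ = ⊥ -> i = ⊤  [min(1, 1−0+½)]
χ <-> ψ = ⊥ <-> ⊤ = ⊥
θ -> φ = ⊤ -> i = i
(χ <-> ψ) & (θ -> φ) = ⊥ & i = ⊥
((χ & χ) -> φ) -> ((χ <-> ψ) & (θ -> φ)) = ⊤ -> ⊥ = ⊥
χ | (((χ & χ) -> φ) -> ((χ <-> ψ) & (θ -> φ))) = ⊥ | ⊥ = ⊥
~(χ | (((χ & χ) -> φ) -> ((χ <-> ψ) & (θ -> φ)))) = ~⊥ = ⊤

⊤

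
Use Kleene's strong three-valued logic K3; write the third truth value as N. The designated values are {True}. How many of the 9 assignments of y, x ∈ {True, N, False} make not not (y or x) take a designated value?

Of the 9 assignments, 5 give a value in {True}.

5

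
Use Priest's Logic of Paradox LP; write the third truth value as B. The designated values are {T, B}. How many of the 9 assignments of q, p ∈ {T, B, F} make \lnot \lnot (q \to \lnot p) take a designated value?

8

Of the 9 assignments, 8 give a value in {T, B}.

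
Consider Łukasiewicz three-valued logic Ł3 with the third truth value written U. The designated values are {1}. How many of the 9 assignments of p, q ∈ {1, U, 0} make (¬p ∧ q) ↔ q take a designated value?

6

Of the 9 assignments, 6 give a value in {1}.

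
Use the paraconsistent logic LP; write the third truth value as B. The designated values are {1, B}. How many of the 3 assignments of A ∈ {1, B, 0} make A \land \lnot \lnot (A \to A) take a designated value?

2

A=1: 1 ✓
A=B: B ✓
A=0: 0 ·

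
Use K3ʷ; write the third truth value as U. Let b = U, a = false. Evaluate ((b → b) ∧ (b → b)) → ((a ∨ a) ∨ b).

U

b → b = U → U = U  [any arg is the third value ⇒ result is the third value]
b → b = U → U = U
(b → b) ∧ (b → b) = U ∧ U = U
a ∨ a = false ∨ false = false
(a ∨ a) ∨ b = false ∨ U = U
((b → b) ∧ (b → b)) → ((a ∨ a) ∨ b) = U → U = U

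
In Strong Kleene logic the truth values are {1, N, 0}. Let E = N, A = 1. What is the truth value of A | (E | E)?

E | E = N | N = N
A | (E | E) = 1 | N = 1

1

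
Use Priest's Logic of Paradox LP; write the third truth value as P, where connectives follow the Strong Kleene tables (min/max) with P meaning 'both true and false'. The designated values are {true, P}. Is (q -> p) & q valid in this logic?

No

Countermodel: q=true, p=false gives false, which is not designated.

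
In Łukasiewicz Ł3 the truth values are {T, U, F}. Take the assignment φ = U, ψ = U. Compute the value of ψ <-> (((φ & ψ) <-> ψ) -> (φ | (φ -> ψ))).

φ & ψ = U & U = U
(φ & ψ) <-> ψ = U <-> U = T
φ -> ψ = U -> U = T
φ | (φ -> ψ) = U | T = T
((φ & ψ) <-> ψ) -> (φ | (φ -> ψ)) = T -> T = T
ψ <-> (((φ & ψ) <-> ψ) -> (φ | (φ -> ψ))) = U <-> T = U

U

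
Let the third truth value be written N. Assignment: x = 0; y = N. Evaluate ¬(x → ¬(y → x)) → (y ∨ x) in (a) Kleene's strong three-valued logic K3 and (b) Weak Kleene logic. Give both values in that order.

In Kleene's strong three-valued logic K3: y → x = N → 0 = N  [¬N ∨ 0]
¬(y → x) = ¬N = N
x → ¬(y → x) = 0 → N = 1
¬(x → ¬(y → x)) = ¬1 = 0
y ∨ x = N ∨ 0 = N
¬(x → ¬(y → x)) → (y ∨ x) = 0 → N = 1
In Weak Kleene logic: y → x = N → 0 = N  [any arg is the third value ⇒ result is the third value]
¬(y → x) = ¬N = N
x → ¬(y → x) = 0 → N = N
¬(x → ¬(y → x)) = ¬N = N
y ∨ x = N ∨ 0 = N
¬(x → ¬(y → x)) → (y ∨ x) = N → N = N
They differ because Kleene's strong three-valued logic K3 and Weak Kleene logic treat N differently under the binary connectives.

1; N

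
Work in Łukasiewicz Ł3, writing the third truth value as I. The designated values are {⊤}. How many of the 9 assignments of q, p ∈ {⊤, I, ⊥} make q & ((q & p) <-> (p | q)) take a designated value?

1

Designated under: (q=⊤, p=⊤).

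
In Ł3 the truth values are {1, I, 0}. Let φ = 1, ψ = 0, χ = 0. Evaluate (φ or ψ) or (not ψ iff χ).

φ or ψ = 1 or 0 = 1
not ψ = not 0 = 1
not ψ iff χ = 1 iff 0 = 0
(φ or ψ) or (not ψ iff χ) = 1 or 0 = 1

1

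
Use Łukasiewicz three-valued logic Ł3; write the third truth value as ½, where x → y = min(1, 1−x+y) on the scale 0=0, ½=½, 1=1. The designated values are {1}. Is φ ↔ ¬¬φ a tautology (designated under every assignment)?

Every assignment of φ over {1, ½, 0} gives a value in {1}.
In particular, with φ=½: φ ↔ ¬¬φ = 1.

Yes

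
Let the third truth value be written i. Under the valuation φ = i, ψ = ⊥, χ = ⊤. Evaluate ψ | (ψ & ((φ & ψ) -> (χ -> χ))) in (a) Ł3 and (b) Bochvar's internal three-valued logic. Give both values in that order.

⊥; i

In Ł3: φ & ψ = i & ⊥ = ⊥
χ -> χ = ⊤ -> ⊤ = ⊤
(φ & ψ) -> (χ -> χ) = ⊥ -> ⊤ = ⊤
ψ & ((φ & ψ) -> (χ -> χ)) = ⊥ & ⊤ = ⊥
ψ | (ψ & ((φ & ψ) -> (χ -> χ))) = ⊥ | ⊥ = ⊥
In Bochvar's internal three-valued logic: φ & ψ = i & ⊥ = i
χ -> χ = ⊤ -> ⊤ = ⊤
(φ & ψ) -> (χ -> χ) = i -> ⊤ = i  [any arg is the third value ⇒ result is the third value]
ψ & ((φ & ψ) -> (χ -> χ)) = ⊥ & i = i
ψ | (ψ & ((φ & ψ) -> (χ -> χ))) = ⊥ | i = i
They differ because Ł3 and Bochvar's internal three-valued logic treat i differently under the binary connectives.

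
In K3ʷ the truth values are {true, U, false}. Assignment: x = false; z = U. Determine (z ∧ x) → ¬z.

z ∧ x = U ∧ false = U
¬z = ¬U = U
(z ∧ x) → ¬z = U → U = U

U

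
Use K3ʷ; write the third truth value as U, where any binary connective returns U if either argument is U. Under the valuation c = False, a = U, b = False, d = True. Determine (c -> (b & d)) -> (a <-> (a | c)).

b & d = False & True = False
c -> (b & d) = False -> False = True
a | c = U | False = U
a <-> (a | c) = U <-> U = U
(c -> (b & d)) -> (a <-> (a | c)) = True -> U = U  [any arg is the third value ⇒ result is the third value]

U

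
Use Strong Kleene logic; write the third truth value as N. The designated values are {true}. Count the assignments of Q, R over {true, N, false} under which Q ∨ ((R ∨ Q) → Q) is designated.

Designated under: (Q=true, R=true); (Q=true, R=N); (Q=true, R=false); (Q=false, R=false).

4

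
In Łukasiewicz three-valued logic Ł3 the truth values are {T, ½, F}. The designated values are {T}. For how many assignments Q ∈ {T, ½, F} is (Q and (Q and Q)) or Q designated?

Q=T: T ✓
Q=½: ½ ·
Q=F: F ·

1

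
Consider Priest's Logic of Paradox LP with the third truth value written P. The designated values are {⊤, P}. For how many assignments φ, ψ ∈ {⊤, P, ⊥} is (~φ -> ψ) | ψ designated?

Of the 9 assignments, 8 give a value in {⊤, P}.

8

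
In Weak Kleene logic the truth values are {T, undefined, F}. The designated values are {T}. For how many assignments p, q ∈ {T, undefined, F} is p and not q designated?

Designated under: (p=T, q=F).

1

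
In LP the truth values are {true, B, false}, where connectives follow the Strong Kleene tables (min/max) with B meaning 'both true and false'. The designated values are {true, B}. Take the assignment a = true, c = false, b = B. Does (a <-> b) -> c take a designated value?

a <-> b = true <-> B = B
(a <-> b) -> c = B -> false = B
B ∈ {true, B}.

Yes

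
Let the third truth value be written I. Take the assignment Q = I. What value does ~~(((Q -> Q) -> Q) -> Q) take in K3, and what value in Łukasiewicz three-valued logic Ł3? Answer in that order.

I; ⊤

In K3: Q -> Q = I -> I = I
(Q -> Q) -> Q = I -> I = I
((Q -> Q) -> Q) -> Q = I -> I = I
~(((Q -> Q) -> Q) -> Q) = ~I = I
~~(((Q -> Q) -> Q) -> Q) = ~I = I
In Łukasiewicz three-valued logic Ł3: Q -> Q = I -> I = ⊤  [min(1, 1−½+½)]
(Q -> Q) -> Q = ⊤ -> I = I
((Q -> Q) -> Q) -> Q = I -> I = ⊤
~(((Q -> Q) -> Q) -> Q) = ~⊤ = ⊥
~~(((Q -> Q) -> Q) -> Q) = ~⊥ = ⊤
They differ because K3 and Łukasiewicz three-valued logic Ł3 treat I differently under implication.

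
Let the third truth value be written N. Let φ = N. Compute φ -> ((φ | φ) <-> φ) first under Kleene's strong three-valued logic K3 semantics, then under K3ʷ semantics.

N; N

In Kleene's strong three-valued logic K3: φ | φ = N | N = N
(φ | φ) <-> φ = N <-> N = N
φ -> ((φ | φ) <-> φ) = N -> N = N  [~N | N]
In K3ʷ: φ | φ = N | N = N
(φ | φ) <-> φ = N <-> N = N
φ -> ((φ | φ) <-> φ) = N -> N = N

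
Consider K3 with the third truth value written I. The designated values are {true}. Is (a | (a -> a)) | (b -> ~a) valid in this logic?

Countermodel: a=I, b=true gives I, which is not designated.

No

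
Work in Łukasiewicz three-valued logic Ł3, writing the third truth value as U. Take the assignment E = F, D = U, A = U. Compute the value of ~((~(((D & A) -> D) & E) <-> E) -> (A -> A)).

D & A = U & U = U
(D & A) -> D = U -> U = T  [min(1, 1−½+½)]
((D & A) -> D) & E = T & F = F
~(((D & A) -> D) & E) = ~F = T
~(((D & A) -> D) & E) <-> E = T <-> F = F
A -> A = U -> U = T
(~(((D & A) -> D) & E) <-> E) -> (A -> A) = F -> T = T
~((~(((D & A) -> D) & E) <-> E) -> (A -> A)) = ~T = F

F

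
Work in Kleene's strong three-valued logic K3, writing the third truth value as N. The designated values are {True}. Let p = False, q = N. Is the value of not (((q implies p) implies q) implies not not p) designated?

q implies p = N implies False = N  [not N or False]
(q implies p) implies q = N implies N = N
not p = not False = True
not not p = not True = False
((q implies p) implies q) implies not not p = N implies False = N
not (((q implies p) implies q) implies not not p) = not N = N
N ∉ {True}.

No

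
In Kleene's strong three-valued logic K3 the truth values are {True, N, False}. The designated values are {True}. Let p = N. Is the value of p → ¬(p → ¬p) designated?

No

¬p = ¬N = N
p → ¬p = N → N = N  [¬N ∨ N]
¬(p → ¬p) = ¬N = N
p → ¬(p → ¬p) = N → N = N
N ∉ {True}.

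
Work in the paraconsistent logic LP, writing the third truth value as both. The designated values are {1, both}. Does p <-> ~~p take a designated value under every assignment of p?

Every assignment of p over {1, both, 0} gives a value in {1, both}.
In particular, with p=both: p <-> ~~p = both.

Yes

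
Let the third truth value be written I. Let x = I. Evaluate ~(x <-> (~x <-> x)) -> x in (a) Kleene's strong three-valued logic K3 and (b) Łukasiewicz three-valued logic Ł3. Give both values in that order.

I; T

In Kleene's strong three-valued logic K3: ~x = ~I = I
~x <-> x = I <-> I = I
x <-> (~x <-> x) = I <-> I = I
~(x <-> (~x <-> x)) = ~I = I
~(x <-> (~x <-> x)) -> x = I -> I = I  [~I | I]
In Łukasiewicz three-valued logic Ł3: ~x = ~I = I
~x <-> x = I <-> I = T
x <-> (~x <-> x) = I <-> T = I
~(x <-> (~x <-> x)) = ~I = I
~(x <-> (~x <-> x)) -> x = I -> I = T
They differ because Kleene's strong three-valued logic K3 and Łukasiewicz three-valued logic Ł3 treat I differently under implication.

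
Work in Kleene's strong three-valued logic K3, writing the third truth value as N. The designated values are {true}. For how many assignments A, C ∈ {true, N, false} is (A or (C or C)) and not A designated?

1

Designated under: (A=false, C=true).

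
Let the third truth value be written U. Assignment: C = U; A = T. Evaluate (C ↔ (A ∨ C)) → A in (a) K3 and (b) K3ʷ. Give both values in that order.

In K3: A ∨ C = T ∨ U = T
C ↔ (A ∨ C) = U ↔ T = U
(C ↔ (A ∨ C)) → A = U → T = T
In K3ʷ: A ∨ C = T ∨ U = U
C ↔ (A ∨ C) = U ↔ U = U
(C ↔ (A ∨ C)) → A = U → T = U
They differ because K3 and K3ʷ treat U differently under the binary connectives.

T; U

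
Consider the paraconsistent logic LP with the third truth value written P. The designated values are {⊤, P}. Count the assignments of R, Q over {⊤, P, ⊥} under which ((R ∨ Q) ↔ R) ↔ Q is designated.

Of the 9 assignments, 6 give a value in {⊤, P}.

6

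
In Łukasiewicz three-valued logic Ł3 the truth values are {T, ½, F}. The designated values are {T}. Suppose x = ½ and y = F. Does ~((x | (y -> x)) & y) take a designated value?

y -> x = F -> ½ = T  [min(1, 1−0+½)]
x | (y -> x) = ½ | T = T
(x | (y -> x)) & y = T & F = F
~((x | (y -> x)) & y) = ~F = T
T ∈ {T}.

Yes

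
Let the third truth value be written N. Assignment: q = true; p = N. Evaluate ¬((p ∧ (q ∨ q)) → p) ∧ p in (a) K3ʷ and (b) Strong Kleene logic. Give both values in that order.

In K3ʷ: q ∨ q = true ∨ true = true
p ∧ (q ∨ q) = N ∧ true = N
(p ∧ (q ∨ q)) → p = N → N = N
¬((p ∧ (q ∨ q)) → p) = ¬N = N
¬((p ∧ (q ∨ q)) → p) ∧ p = N ∧ N = N
In Strong Kleene logic: q ∨ q = true ∨ true = true
p ∧ (q ∨ q) = N ∧ true = N
(p ∧ (q ∨ q)) → p = N → N = N  [¬N ∨ N]
¬((p ∧ (q ∨ q)) → p) = ¬N = N
¬((p ∧ (q ∨ q)) → p) ∧ p = N ∧ N = N

N; N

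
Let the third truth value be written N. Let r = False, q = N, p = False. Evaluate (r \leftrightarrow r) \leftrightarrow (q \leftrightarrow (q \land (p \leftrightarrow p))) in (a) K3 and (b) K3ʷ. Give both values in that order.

N; N

In K3: r \leftrightarrow r = False \leftrightarrow False = True
p \leftrightarrow p = False \leftrightarrow False = True
q \land (p \leftrightarrow p) = N \land True = N
q \leftrightarrow (q \land (p \leftrightarrow p)) = N \leftrightarrow N = N
(r \leftrightarrow r) \leftrightarrow (q \leftrightarrow (q \land (p \leftrightarrow p))) = True \leftrightarrow N = N
In K3ʷ: r \leftrightarrow r = False \leftrightarrow False = True
p \leftrightarrow p = False \leftrightarrow False = True
q \land (p \leftrightarrow p) = N \land True = N
q \leftrightarrow (q \land (p \leftrightarrow p)) = N \leftrightarrow N = N
(r \leftrightarrow r) \leftrightarrow (q \leftrightarrow (q \land (p \leftrightarrow p))) = True \leftrightarrow N = N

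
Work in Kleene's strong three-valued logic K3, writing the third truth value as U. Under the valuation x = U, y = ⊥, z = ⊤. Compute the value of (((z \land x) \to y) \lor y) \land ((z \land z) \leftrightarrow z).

U

z \land x = ⊤ \land U = U
(z \land x) \to y = U \to ⊥ = U  [\lnot U \lor ⊥]
((z \land x) \to y) \lor y = U \lor ⊥ = U
z \land z = ⊤ \land ⊤ = ⊤
(z \land z) \leftrightarrow z = ⊤ \leftrightarrow ⊤ = ⊤
(((z \land x) \to y) \lor y) \land ((z \land z) \leftrightarrow z) = U \land ⊤ = U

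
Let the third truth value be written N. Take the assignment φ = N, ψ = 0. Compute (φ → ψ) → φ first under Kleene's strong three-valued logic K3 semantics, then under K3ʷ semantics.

N; N

In Kleene's strong three-valued logic K3: φ → ψ = N → 0 = N
(φ → ψ) → φ = N → N = N
In K3ʷ: φ → ψ = N → 0 = N
(φ → ψ) → φ = N → N = N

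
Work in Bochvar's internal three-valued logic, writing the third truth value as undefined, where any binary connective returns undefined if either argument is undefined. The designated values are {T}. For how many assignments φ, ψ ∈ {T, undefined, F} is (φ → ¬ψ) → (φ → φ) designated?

4

Designated under: (φ=T, ψ=T); (φ=T, ψ=F); (φ=F, ψ=T); (φ=F, ψ=F).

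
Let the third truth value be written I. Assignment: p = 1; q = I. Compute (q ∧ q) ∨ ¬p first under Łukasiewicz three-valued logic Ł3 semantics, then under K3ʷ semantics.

In Łukasiewicz three-valued logic Ł3: q ∧ q = I ∧ I = I
¬p = ¬1 = 0
(q ∧ q) ∨ ¬p = I ∨ 0 = I
In K3ʷ: q ∧ q = I ∧ I = I
¬p = ¬1 = 0
(q ∧ q) ∨ ¬p = I ∨ 0 = I

I; I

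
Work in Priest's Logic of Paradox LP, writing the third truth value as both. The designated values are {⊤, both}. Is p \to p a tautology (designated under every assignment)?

Yes

Every assignment of p over {⊤, both, ⊥} gives a value in {⊤, both}.
In particular, with p=both: p \to p = both.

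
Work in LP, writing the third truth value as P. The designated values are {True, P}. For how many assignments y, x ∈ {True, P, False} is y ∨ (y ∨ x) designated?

8

Of the 9 assignments, 8 give a value in {True, P}.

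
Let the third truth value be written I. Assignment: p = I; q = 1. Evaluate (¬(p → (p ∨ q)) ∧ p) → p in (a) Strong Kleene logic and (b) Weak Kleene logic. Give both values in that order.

In Strong Kleene logic: p ∨ q = I ∨ 1 = 1
p → (p ∨ q) = I → 1 = 1  [¬I ∨ 1]
¬(p → (p ∨ q)) = ¬1 = 0
¬(p → (p ∨ q)) ∧ p = 0 ∧ I = 0
(¬(p → (p ∨ q)) ∧ p) → p = 0 → I = 1
In Weak Kleene logic: p ∨ q = I ∨ 1 = I
p → (p ∨ q) = I → I = I
¬(p → (p ∨ q)) = ¬I = I
¬(p → (p ∨ q)) ∧ p = I ∧ I = I
(¬(p → (p ∨ q)) ∧ p) → p = I → I = I
They differ because Strong Kleene logic and Weak Kleene logic treat I differently under the binary connectives.

1; I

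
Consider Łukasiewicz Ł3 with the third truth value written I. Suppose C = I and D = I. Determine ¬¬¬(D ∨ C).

I

D ∨ C = I ∨ I = I
¬(D ∨ C) = ¬I = I
¬¬(D ∨ C) = ¬I = I
¬¬¬(D ∨ C) = ¬I = I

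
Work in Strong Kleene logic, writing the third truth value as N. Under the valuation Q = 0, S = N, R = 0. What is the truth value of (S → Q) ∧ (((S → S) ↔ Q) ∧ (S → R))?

S → Q = N → 0 = N  [¬N ∨ 0]
S → S = N → N = N
(S → S) ↔ Q = N ↔ 0 = N
S → R = N → 0 = N
((S → S) ↔ Q) ∧ (S → R) = N ∧ N = N
(S → Q) ∧ (((S → S) ↔ Q) ∧ (S → R)) = N ∧ N = N

N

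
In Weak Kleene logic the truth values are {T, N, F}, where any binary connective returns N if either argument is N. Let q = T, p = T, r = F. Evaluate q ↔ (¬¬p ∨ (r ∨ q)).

T

¬p = ¬T = F
¬¬p = ¬F = T
r ∨ q = F ∨ T = T
¬¬p ∨ (r ∨ q) = T ∨ T = T
q ↔ (¬¬p ∨ (r ∨ q)) = T ↔ T = T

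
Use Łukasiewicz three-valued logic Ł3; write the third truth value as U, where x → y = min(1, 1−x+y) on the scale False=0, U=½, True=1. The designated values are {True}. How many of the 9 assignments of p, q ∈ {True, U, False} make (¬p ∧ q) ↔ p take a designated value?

3

Designated under: (p=U, q=True); (p=U, q=U); (p=False, q=False).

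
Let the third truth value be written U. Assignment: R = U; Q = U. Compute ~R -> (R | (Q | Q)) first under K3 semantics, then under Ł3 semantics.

In K3: ~R = ~U = U
Q | Q = U | U = U
R | (Q | Q) = U | U = U
~R -> (R | (Q | Q)) = U -> U = U  [~U | U]
In Ł3: ~R = ~U = U
Q | Q = U | U = U
R | (Q | Q) = U | U = U
~R -> (R | (Q | Q)) = U -> U = T  [min(1, 1−½+½)]
They differ because K3 and Ł3 treat U differently under implication.

U; T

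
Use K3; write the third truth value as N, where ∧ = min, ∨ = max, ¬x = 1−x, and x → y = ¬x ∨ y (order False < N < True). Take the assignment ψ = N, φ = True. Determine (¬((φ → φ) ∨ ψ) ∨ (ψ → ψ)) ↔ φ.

φ → φ = True → True = True
(φ → φ) ∨ ψ = True ∨ N = True
¬((φ → φ) ∨ ψ) = ¬True = False
ψ → ψ = N → N = N  [¬N ∨ N]
¬((φ → φ) ∨ ψ) ∨ (ψ → ψ) = False ∨ N = N
(¬((φ → φ) ∨ ψ) ∨ (ψ → ψ)) ↔ φ = N ↔ True = N

N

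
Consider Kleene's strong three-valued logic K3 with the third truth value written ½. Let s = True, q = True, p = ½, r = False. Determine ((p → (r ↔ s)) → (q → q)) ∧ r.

r ↔ s = False ↔ True = False
p → (r ↔ s) = ½ → False = ½  [¬½ ∨ False]
q → q = True → True = True
(p → (r ↔ s)) → (q → q) = ½ → True = True
((p → (r ↔ s)) → (q → q)) ∧ r = True ∧ False = False

False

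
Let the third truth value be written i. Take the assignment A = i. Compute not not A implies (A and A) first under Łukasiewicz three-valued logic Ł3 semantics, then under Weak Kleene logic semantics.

true; i

In Łukasiewicz three-valued logic Ł3: not A = not i = i
not not A = not i = i
A and A = i and i = i
not not A implies (A and A) = i implies i = true  [min(1, 1−½+½)]
In Weak Kleene logic: not A = not i = i
not not A = not i = i
A and A = i and i = i
not not A implies (A and A) = i implies i = i
They differ because Łukasiewicz three-valued logic Ł3 and Weak Kleene logic treat i differently under the binary connectives.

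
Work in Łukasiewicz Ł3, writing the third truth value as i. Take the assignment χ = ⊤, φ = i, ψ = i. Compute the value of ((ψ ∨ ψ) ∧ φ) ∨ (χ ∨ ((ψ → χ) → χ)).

⊤

ψ ∨ ψ = i ∨ i = i
(ψ ∨ ψ) ∧ φ = i ∧ i = i
ψ → χ = i → ⊤ = ⊤  [min(1, 1−½+1)]
(ψ → χ) → χ = ⊤ → ⊤ = ⊤
χ ∨ ((ψ → χ) → χ) = ⊤ ∨ ⊤ = ⊤
((ψ ∨ ψ) ∧ φ) ∨ (χ ∨ ((ψ → χ) → χ)) = i ∨ ⊤ = ⊤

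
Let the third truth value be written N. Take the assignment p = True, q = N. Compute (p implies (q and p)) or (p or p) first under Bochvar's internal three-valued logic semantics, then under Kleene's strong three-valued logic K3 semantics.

N; True

In Bochvar's internal three-valued logic: q and p = N and True = N
p implies (q and p) = True implies N = N  [any arg is the third value ⇒ result is the third value]
p or p = True or True = True
(p implies (q and p)) or (p or p) = N or True = N
In Kleene's strong three-valued logic K3: q and p = N and True = N
p implies (q and p) = True implies N = N  [not True or N]
p or p = True or True = True
(p implies (q and p)) or (p or p) = N or True = True
They differ because Bochvar's internal three-valued logic and Kleene's strong three-valued logic K3 treat N differently under the binary connectives.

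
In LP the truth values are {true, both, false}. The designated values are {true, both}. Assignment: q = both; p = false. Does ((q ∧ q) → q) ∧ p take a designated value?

No

q ∧ q = both ∧ both = both
(q ∧ q) → q = both → both = both  [¬both ∨ both]
((q ∧ q) → q) ∧ p = both ∧ false = false
false ∉ {true, both}.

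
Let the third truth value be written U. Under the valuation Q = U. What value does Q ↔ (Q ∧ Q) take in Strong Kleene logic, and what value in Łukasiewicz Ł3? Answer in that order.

In Strong Kleene logic: Q ∧ Q = U ∧ U = U
Q ↔ (Q ∧ Q) = U ↔ U = U
In Łukasiewicz Ł3: Q ∧ Q = U ∧ U = U
Q ↔ (Q ∧ Q) = U ↔ U = True  [1 − |½−½|]
They differ because Strong Kleene logic and Łukasiewicz Ł3 treat U differently under implication.

U; True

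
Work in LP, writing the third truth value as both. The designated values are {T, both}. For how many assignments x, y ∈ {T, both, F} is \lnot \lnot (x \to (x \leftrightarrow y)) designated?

8

Of the 9 assignments, 8 give a value in {T, both}.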